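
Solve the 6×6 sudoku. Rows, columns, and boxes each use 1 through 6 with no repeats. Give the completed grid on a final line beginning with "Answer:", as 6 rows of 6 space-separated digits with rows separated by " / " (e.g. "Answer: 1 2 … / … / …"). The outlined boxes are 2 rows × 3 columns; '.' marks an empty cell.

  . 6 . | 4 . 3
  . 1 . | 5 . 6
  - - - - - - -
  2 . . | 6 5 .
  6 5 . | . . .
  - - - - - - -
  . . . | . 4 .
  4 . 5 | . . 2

Step 1. [r6c2∈{3}] only 3 remains possible at r6c2. So r6c2=3.
Step 2. [r2c3∈{2,3,4}] across row 2, 4 lands solely at r2c3 ⇒ r2c3=4.
Step 3. [r6c4∈{1}] nothing but 1 survives at r6c4 ⇒ r6c4=1.
Step 4. [r4c5∈{1,2,3}] r4c5 is the only open cell in col 5 admitting 3 ⇒ r4c5=3.
Step 5. [r4c3∈{1}] only 1 remains possible at r4c3. So r4c3=1.
Step 6. [r1c3∈{2}] only 2 remains possible at r1c3 ⇒ r1c3=2.
Step 7. [r3c6∈{1,4}] in row 3, 1 fits only at r3c6, so r3c6=1.
Step 8. [r3c3∈{3}] r3c3 is down to just 3. So r3c3=3.
Step 9. [r2c1∈{3}] r2c1 has the single candidate 3 ⇒ r2c1=3.
Step 10. [r6c5∈{6}] r6c5 is down to just 6, so r6c5=6.
Step 11. [r1c1∈{5}] r1c1 has the single candidate 5. So r1c1=5.
Step 12. [r5c6∈{5}] nothing but 5 survives at r5c6. So r5c6=5.
Step 13. [r3c2∈{4}] r3c2 is down to just 4. So r3c2=4.
Step 14. [r4c4∈{2}] r4c4's peers cover all but 2, so r4c4=2.
Step 15. [r4c6∈{4}] r4c6 is down to just 4, so r4c6=4.
Step 16. [r5c2∈{2}] nothing but 2 survives at r5c2 ⇒ r5c2=2.
Step 17. [r2c5∈{2}] r2c5 is down to just 2, so r2c5=2.
Step 18. [r5c4∈{3}] r5c4 is down to just 3, so r5c4=3.
Step 19. [r1c5∈{1}] r1c5 is down to just 1, so r1c5=1.
Step 20. [r5c3∈{6}] r5c3's peers cover all but 6, so r5c3=6.
Step 21. [r5c1∈{1}] r5c1 has the single candidate 1, so r5c1=1.

Answer: 5 6 2 4 1 3 / 3 1 4 5 2 6 / 2 4 3 6 5 1 / 6 5 1 2 3 4 / 1 2 6 3 4 5 / 4 3 5 1 6 2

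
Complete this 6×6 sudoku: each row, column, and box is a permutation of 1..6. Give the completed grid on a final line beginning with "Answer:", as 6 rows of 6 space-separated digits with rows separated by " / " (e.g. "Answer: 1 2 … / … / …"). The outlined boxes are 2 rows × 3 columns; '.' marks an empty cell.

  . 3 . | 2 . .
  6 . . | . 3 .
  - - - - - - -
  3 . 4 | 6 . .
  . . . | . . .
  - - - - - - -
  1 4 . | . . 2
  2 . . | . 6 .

Step 1. [r6c2∈{5}] r6c2 has the single candidate 5. So r6c2=5.
Step 2. [r4c1∈{5}] r4c1 has the single candidate 5, so r4c1=5.
Step 3. [r1c6∈{1,4,5,6}] in row 1, 6 fits only at r1c6, so r1c6=6.
Step 4. [r4c2∈{1,2,6}] across col 2, 6 lands solely at r4c2. So r4c2=6.
Step 5. [r5c5∈{5}] r5c5 has the single candidate 5. So r5c5=5.
Step 6. [r5c4∈{3}] nothing but 3 survives at r5c4 ⇒ r5c4=3.
Step 7. [r2c4∈{1,4,5}] across col 4, 5 lands solely at r2c4 ⇒ r2c4=5.
Step 8. [r2c6∈{1,4}] in row 2, 4 fits only at r2c6. So r2c6=4.
Step 9. [r4c5∈{1,2,4}] r4c5 is the only open cell in col 5 admitting 4 ⇒ r4c5=4.
Step 10. [r4c4∈{1}] nothing but 1 survives at r4c4, so r4c4=1.
Step 11. [r4c3∈{2}] only 2 remains possible at r4c3, so r4c3=2.
Step 12. [r2c3∈{1}] nothing but 1 survives at r2c3, so r2c3=1.
Step 13. [r1c1∈{4}] nothing but 4 survives at r1c1. So r1c1=4.
Step 14. [r6c4∈{4}] r6c4 is down to just 4 ⇒ r6c4=4.
Step 15. [r3c5∈{2}] nothing but 2 survives at r3c5 ⇒ r3c5=2.
Step 16. [r2c2∈{2}] only 2 remains possible at r2c2, so r2c2=2.
Step 17. [r5c3∈{6}] r5c3's peers cover all but 6. So r5c3=6.
Step 18. [r6c3∈{3}] r6c3 is down to just 3 ⇒ r6c3=3.
Step 19. [r1c5∈{1}] r1c5's peers cover all but 1, so r1c5=1.
Step 20. [r6c6∈{1}] nothing but 1 survives at r6c6 ⇒ r6c6=1.
Step 21. [r1c3∈{5}] r1c3's peers cover all but 5. So r1c3=5.
Step 22. [r3c6∈{5}] r3c6's peers cover all but 5. So r3c6=5.
Step 23. [r4c6∈{3}] r4c6's peers cover all but 3, so r4c6=3.
Step 24. [r3c2∈{1}] r3c2 is down to just 1 ⇒ r3c2=1.

Answer: 4 3 5 2 1 6 / 6 2 1 5 3 4 / 3 1 4 6 2 5 / 5 6 2 1 4 3 / 1 4 6 3 5 2 / 2 5 3 4 6 1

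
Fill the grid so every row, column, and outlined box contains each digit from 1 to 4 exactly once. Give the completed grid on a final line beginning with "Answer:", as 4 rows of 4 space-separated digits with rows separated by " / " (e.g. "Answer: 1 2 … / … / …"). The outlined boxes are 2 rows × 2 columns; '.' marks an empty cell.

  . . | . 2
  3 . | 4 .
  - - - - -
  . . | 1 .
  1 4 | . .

Step 1. [r2c2∈{1,2}] 2 has one home in row 2: r2c2, so r2c2=2.
Step 2. [r4c4∈{3}] nothing but 3 survives at r4c4, so r4c4=3.
Step 3. [r1c3∈{3}] r1c3 has the single candidate 3. So r1c3=3.
Step 4. [r4c3∈{2}] r4c3 has the single candidate 2 ⇒ r4c3=2.
Step 5. [r3c1∈{2}] only 2 remains possible at r3c1. So r3c1=2.
Step 6. [r1c2∈{1}] r1c2 has the single candidate 1, so r1c2=1.
Step 7. [r2c4∈{1}] r2c4 has the single candidate 1, so r2c4=1.
Step 8. [r3c2∈{3}] nothing but 3 survives at r3c2 ⇒ r3c2=3.
Step 9. [r3c4∈{4}] r3c4 is down to just 4. So r3c4=4.
Step 10. [r1c1∈{4}] only 4 remains possible at r1c1 ⇒ r1c1=4.

Answer: 4 1 3 2 / 3 2 4 1 / 2 3 1 4 / 1 4 2 3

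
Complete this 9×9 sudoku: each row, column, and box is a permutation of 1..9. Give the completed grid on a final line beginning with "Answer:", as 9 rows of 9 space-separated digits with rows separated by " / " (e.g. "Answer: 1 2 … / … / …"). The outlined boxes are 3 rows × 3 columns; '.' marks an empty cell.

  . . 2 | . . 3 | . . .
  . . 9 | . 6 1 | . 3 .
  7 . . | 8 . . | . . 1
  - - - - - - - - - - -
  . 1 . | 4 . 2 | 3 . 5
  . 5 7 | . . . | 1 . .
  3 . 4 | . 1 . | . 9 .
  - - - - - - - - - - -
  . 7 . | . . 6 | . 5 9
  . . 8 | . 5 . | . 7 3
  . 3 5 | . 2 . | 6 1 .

Step 1. [r8c2∈{2,4,6,9}] in col 2, 9 fits only at r8c2 ⇒ r8c2=9.
Step 2. [r1c1∈{1,4,5,6,8}] r1c1 is the only open cell in row 1 admitting 1 ⇒ r1c1=1.
Step 3. [r6c2∈{2,6,8}] col 2 places 2 nowhere but r6c2, so r6c2=2.
Step 4. [r4c5∈{7,8,9}] row 4 places 7 nowhere but r4c5. So r4c5=7.
Step 5. [r9c1∈{4}] nothing but 4 survives at r9c1, so r9c1=4.
Step 6. [r9c9∈{8}] r9c9's peers cover all but 8. So r9c9=8.
Step 7. [r2c4∈{2,5,7}] r2c4 is the only open cell in col 4 admitting 2, so r2c4=2.
Step 8. [r1c4∈{5,7,9}] r1c4 is the only open cell in box 2 admitting 7. So r1c4=7.
Step 9. [r1c7∈{4,5,8,9}] 5 has one home in row 1: r1c7 ⇒ r1c7=5.
Step 10. [r4c3∈{6}] nothing but 6 survives at r4c3, so r4c3=6.
Step 11. [r1c5∈{4,9}] across row 1, 9 lands solely at r1c5 ⇒ r1c5=9.
Step 12. [r3c5∈{4}] r3c5 is down to just 4. So r3c5=4.
Step 13. [r4c8∈{8}] only 8 remains possible at r4c8, so r4c8=8.
Step 14. [r1c2∈{4,6,8}] across row 1, 8 lands solely at r1c2. So r1c2=8.
Step 15. [r5c9∈{2,4,6}] r5c9 is the only open cell in col 9 admitting 2 ⇒ r5c9=2.
Step 16. [r5c1∈{8,9}] across col 1, 8 lands solely at r5c1, so r5c1=8.
Step 17. [r7c7∈{2,4}] in row 7, 4 fits only at r7c7, so r7c7=4.
Step 18. [r5c8∈{4,6}] across row 5, 4 lands solely at r5c8. So r5c8=4.
Step 19. [r5c4∈{3,6,9}] in row 5, 6 fits only at r5c4 ⇒ r5c4=6.
Step 20. [r6c7∈{7}] r6c7's peers cover all but 7, so r6c7=7.
Step 21. [r7c4∈{1,3}] in col 4, 3 fits only at r7c4, so r7c4=3.
Step 22. [r3c8∈{2,6}] in col 8, 2 fits only at r3c8 ⇒ r3c8=2.
Step 23. [r1c9∈{4,6}] across row 1, 4 lands solely at r1c9, so r1c9=4.
Step 24. [r7c1∈{2}] r7c1 is down to just 2, so r7c1=2.
Step 25. [r6c6∈{5,8}] 8 has one home in row 6: r6c6, so r6c6=8.
Step 26. [r9c6∈{7,9}] row 9 places 7 nowhere but r9c6, so r9c6=7.
Step 27. [r3c2∈{6}] r3c2's peers cover all but 6. So r3c2=6.
Step 28. [r5c5∈{3}] only 3 remains possible at r5c5 ⇒ r5c5=3.
Step 29. [r8c4∈{1}] r8c4 has the single candidate 1. So r8c4=1.
Step 30. [r7c3∈{1}] r7c3 has the single candidate 1. So r7c3=1.
Step 31. [r3c7∈{9}] r3c7 has the single candidate 9 ⇒ r3c7=9.
Step 32. [r1c8∈{6}] r1c8's peers cover all but 6, so r1c8=6.
Step 33. [r3c6∈{5}] only 5 remains possible at r3c6 ⇒ r3c6=5.
Step 34. [r7c5∈{8}] only 8 remains possible at r7c5 ⇒ r7c5=8.
Step 35. [r8c6∈{4}] only 4 remains possible at r8c6 ⇒ r8c6=4.
Step 36. [r2c2∈{4}] nothing but 4 survives at r2c2, so r2c2=4.
Step 37. [r8c7∈{2}] r8c7 is down to just 2. So r8c7=2.
Step 38. [r8c1∈{6}] only 6 remains possible at r8c1 ⇒ r8c1=6.
Step 39. [r6c9∈{6}] r6c9 has the single candidate 6. So r6c9=6.
Step 40. [r2c1∈{5}] r2c1's peers cover all but 5. So r2c1=5.
Step 41. [r3c3∈{3}] only 3 remains possible at r3c3, so r3c3=3.
Step 42. [r2c7∈{8}] only 8 remains possible at r2c7. So r2c7=8.
Step 43. [r4c1∈{9}] nothing but 9 survives at r4c1 ⇒ r4c1=9.
Step 44. [r9c4∈{9}] only 9 remains possible at r9c4, so r9c4=9.
Step 45. [r5c6∈{9}] r5c6 is down to just 9, so r5c6=9.
Step 46. [r6c4∈{5}] r6c4 has the single candidate 5 ⇒ r6c4=5.
Step 47. [r2c9∈{7}] r2c9 is down to just 7. So r2c9=7.

Answer: 1 8 2 7 9 3 5 6 4 / 5 4 9 2 6 1 8 3 7 / 7 6 3 8 4 5 9 2 1 / 9 1 6 4 7 2 3 8 5 / 8 5 7 6 3 9 1 4 2 / 3 2 4 5 1 8 7 9 6 / 2 7 1 3 8 6 4 5 9 / 6 9 8 1 5 4 2 7 3 / 4 3 5 9 2 7 6 1 8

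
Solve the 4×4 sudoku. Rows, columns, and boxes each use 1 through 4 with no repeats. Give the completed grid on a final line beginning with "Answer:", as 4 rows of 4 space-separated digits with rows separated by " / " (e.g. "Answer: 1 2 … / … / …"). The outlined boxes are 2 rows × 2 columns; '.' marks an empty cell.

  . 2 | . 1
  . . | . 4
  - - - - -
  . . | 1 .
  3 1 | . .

Step 1. [r2c3∈{2,3}] in row 2, 2 fits only at r2c3 ⇒ r2c3=2.
Step 2. [r3c1∈{2,4}] across col 1, 2 lands solely at r3c1. So r3c1=2.
Step 3. [r4c3∈{4}] r4c3's peers cover all but 4 ⇒ r4c3=4.
Step 4. [r3c2∈{4}] r3c2 is down to just 4, so r3c2=4.
Step 5. [r2c2∈{3}] r2c2 has the single candidate 3 ⇒ r2c2=3.
Step 6. [r2c1∈{1}] r2c1 has the single candidate 1 ⇒ r2c1=1.
Step 7. [r4c4∈{2}] nothing but 2 survives at r4c4. So r4c4=2.
Step 8. [r1c1∈{4}] r1c1 has the single candidate 4 ⇒ r1c1=4.
Step 9. [r1c3∈{3}] only 3 remains possible at r1c3, so r1c3=3.
Step 10. [r3c4∈{3}] only 3 remains possible at r3c4 ⇒ r3c4=3.

Answer: 4 2 3 1 / 1 3 2 4 / 2 4 1 3 / 3 1 4 2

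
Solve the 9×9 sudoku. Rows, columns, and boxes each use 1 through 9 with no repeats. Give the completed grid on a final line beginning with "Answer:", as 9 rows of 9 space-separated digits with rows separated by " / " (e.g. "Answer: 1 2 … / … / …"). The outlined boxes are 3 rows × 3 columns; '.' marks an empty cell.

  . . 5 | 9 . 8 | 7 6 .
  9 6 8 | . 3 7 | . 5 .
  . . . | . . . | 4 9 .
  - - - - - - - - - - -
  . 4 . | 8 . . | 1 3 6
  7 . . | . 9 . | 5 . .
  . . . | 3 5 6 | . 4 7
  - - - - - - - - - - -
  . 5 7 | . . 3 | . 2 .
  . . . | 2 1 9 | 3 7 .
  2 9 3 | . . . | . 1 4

Step 1. [r3c9∈{1,2,3,8}] in row 3, 8 fits only at r3c9 ⇒ r3c9=8.
Step 2. [r7c1∈{1,4,6,8}] across row 7, 1 lands solely at r7c1, so r7c1=1.
Step 3. [r5c9∈{2}] r5c9's peers cover all but 2, so r5c9=2.
Step 4. [r2c4∈{1,4}] in row 2, 4 fits only at r2c4, so r2c4=4.
Step 5. [r7c4∈{6}] only 6 remains possible at r7c4 ⇒ r7c4=6.
Step 6. [r5c2∈{1,3,8}] 3 has one home in row 5: r5c2 ⇒ r5c2=3.
Step 7. [r1c5∈{2}] only 2 remains possible at r1c5. So r1c5=2.
Step 8. [r1c2∈{1}] only 1 remains possible at r1c2 ⇒ r1c2=1.
Step 9. [r6c7∈{8,9}] across box 6, 9 lands solely at r6c7. So r6c7=9.
Step 10. [r5c4∈{1}] nothing but 1 survives at r5c4, so r5c4=1.
Step 11. [r8c1∈{4,6,8}] 6 has one home in col 1: r8c1, so r8c1=6.
Step 12. [r3c3∈{2}] only 2 remains possible at r3c3 ⇒ r3c3=2.
Step 13. [r9c6∈{5}] only 5 remains possible at r9c6. So r9c6=5.
Step 14. [r7c7∈{8}] r7c7 is down to just 8. So r7c7=8.
Step 15. [r9c5∈{7,8}] row 9 places 8 nowhere but r9c5 ⇒ r9c5=8.
Step 16. [r6c1∈{8}] r6c1's peers cover all but 8. So r6c1=8.
Step 17. [r1c9∈{3}] r1c9's peers cover all but 3. So r1c9=3.
Step 18. [r3c1∈{3}] only 3 remains possible at r3c1. So r3c1=3.
Step 19. [r8c2∈{8}] nothing but 8 survives at r8c2. So r8c2=8.
Step 20. [r7c5∈{4}] nothing but 4 survives at r7c5, so r7c5=4.
Step 21. [r1c1∈{4}] r1c1 is down to just 4 ⇒ r1c1=4.
Step 22. [r9c4∈{7}] r9c4 is down to just 7. So r9c4=7.
Step 23. [r3c4∈{5}] only 5 remains possible at r3c4, so r3c4=5.
Step 24. [r9c7∈{6}] r9c7's peers cover all but 6 ⇒ r9c7=6.
Step 25. [r3c6∈{1}] r3c6 is down to just 1. So r3c6=1.
Step 26. [r5c8∈{8}] r5c8's peers cover all but 8, so r5c8=8.
Step 27. [r8c9∈{5}] nothing but 5 survives at r8c9. So r8c9=5.
Step 28. [r3c2∈{7}] r3c2 has the single candidate 7. So r3c2=7.
Step 29. [r4c3∈{9}] r4c3's peers cover all but 9, so r4c3=9.
Step 30. [r4c5∈{7}] nothing but 7 survives at r4c5, so r4c5=7.
Step 31. [r2c9∈{1}] only 1 remains possible at r2c9, so r2c9=1.
Step 32. [r6c3∈{1}] r6c3's peers cover all but 1 ⇒ r6c3=1.
Step 33. [r8c3∈{4}] nothing but 4 survives at r8c3 ⇒ r8c3=4.
Step 34. [r7c9∈{9}] nothing but 9 survives at r7c9 ⇒ r7c9=9.
Step 35. [r6c2∈{2}] r6c2's peers cover all but 2, so r6c2=2.
Step 36. [r4c1∈{5}] only 5 remains possible at r4c1, so r4c1=5.
Step 37. [r4c6∈{2}] r4c6 has the single candidate 2 ⇒ r4c6=2.
Step 38. [r2c7∈{2}] r2c7 has the single candidate 2. So r2c7=2.
Step 39. [r3c5∈{6}] r3c5's peers cover all but 6 ⇒ r3c5=6.
Step 40. [r5c6∈{4}] nothing but 4 survives at r5c6 ⇒ r5c6=4.
Step 41. [r5c3∈{6}] only 6 remains possible at r5c3, so r5c3=6.

Answer: 4 1 5 9 2 8 7 6 3 / 9 6 8 4 3 7 2 5 1 / 3 7 2 5 6 1 4 9 8 / 5 4 9 8 7 2 1 3 6 / 7 3 6 1 9 4 5 8 2 / 8 2 1 3 5 6 9 4 7 / 1 5 7 6 4 3 8 2 9 / 6 8 4 2 1 9 3 7 5 / 2 9 3 7 8 5 6 1 4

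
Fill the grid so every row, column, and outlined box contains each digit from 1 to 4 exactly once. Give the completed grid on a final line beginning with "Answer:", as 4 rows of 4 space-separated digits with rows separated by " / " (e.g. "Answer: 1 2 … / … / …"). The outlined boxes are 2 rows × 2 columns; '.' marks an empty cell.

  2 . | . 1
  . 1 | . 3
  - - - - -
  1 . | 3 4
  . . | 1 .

Step 1. [r2c1∈{4}] r2c1 is down to just 4. So r2c1=4.
Step 2. [r4c2∈{2,3,4}] in row 4, 4 fits only at r4c2, so r4c2=4.
Step 3. [r1c2∈{3}] nothing but 3 survives at r1c2, so r1c2=3.
Step 4. [r1c3∈{4}] only 4 remains possible at r1c3. So r1c3=4.
Step 5. [r4c1∈{3}] r4c1 is down to just 3, so r4c1=3.
Step 6. [r2c3∈{2}] r2c3 has the single candidate 2 ⇒ r2c3=2.
Step 7. [r4c4∈{2}] only 2 remains possible at r4c4. So r4c4=2.
Step 8. [r3c2∈{2}] r3c2's peers cover all but 2, so r3c2=2.

Answer: 2 3 4 1 / 4 1 2 3 / 1 2 3 4 / 3 4 1 2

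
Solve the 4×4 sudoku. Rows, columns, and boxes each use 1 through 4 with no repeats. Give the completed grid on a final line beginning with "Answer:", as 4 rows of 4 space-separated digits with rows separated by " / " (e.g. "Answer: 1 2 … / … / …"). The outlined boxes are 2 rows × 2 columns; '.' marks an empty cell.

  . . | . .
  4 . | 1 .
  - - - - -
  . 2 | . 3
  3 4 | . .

Step 1. [r1c1∈{1,2}] r1c1 is the only open cell in col 1 admitting 2 ⇒ r1c1=2.
Step 2. [r1c3∈{3,4}] 3 has one home in col 3: r1c3. So r1c3=3.
Step 3. [r4c3∈{2}] only 2 remains possible at r4c3, so r4c3=2.
Step 4. [r1c2∈{1}] r1c2 has the single candidate 1 ⇒ r1c2=1.
Step 5. [r3c1∈{1}] only 1 remains possible at r3c1 ⇒ r3c1=1.
Step 6. [r2c4∈{2}] r2c4 is down to just 2, so r2c4=2.
Step 7. [r4c4∈{1}] nothing but 1 survives at r4c4 ⇒ r4c4=1.
Step 8. [r2c2∈{3}] only 3 remains possible at r2c2. So r2c2=3.
Step 9. [r3c3∈{4}] nothing but 4 survives at r3c3. So r3c3=4.
Step 10. [r1c4∈{4}] r1c4 is down to just 4 ⇒ r1c4=4.

Answer: 2 1 3 4 / 4 3 1 2 / 1 2 4 3 / 3 4 2 1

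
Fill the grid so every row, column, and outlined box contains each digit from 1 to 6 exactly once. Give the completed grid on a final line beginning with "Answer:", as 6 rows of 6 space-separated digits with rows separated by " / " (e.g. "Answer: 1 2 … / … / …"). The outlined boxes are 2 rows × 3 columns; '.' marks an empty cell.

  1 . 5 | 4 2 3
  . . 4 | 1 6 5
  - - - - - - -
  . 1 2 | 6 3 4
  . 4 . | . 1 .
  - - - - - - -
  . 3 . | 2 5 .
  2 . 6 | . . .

Step 1. [r4c1∈{3,5,6}] in row 4, 6 fits only at r4c1 ⇒ r4c1=6.
Step 2. [r5c6∈{1,6}] in row 5, 6 fits only at r5c6, so r5c6=6.
Step 3. [r6c4∈{3}] nothing but 3 survives at r6c4, so r6c4=3.
Step 4. [r4c4∈{5}] r4c4's peers cover all but 5 ⇒ r4c4=5.
Step 5. [r5c3∈{1}] r5c3 has the single candidate 1. So r5c3=1.
Step 6. [r1c2∈{6}] only 6 remains possible at r1c2. So r1c2=6.
Step 7. [r4c6∈{2}] r4c6 is down to just 2 ⇒ r4c6=2.
Step 8. [r5c1∈{4}] r5c1 is down to just 4. So r5c1=4.
Step 9. [r2c2∈{2}] r2c2 has the single candidate 2. So r2c2=2.
Step 10. [r6c2∈{5}] nothing but 5 survives at r6c2. So r6c2=5.
Step 11. [r6c5∈{4}] only 4 remains possible at r6c5, so r6c5=4.
Step 12. [r3c1∈{5}] r3c1's peers cover all but 5. So r3c1=5.
Step 13. [r2c1∈{3}] only 3 remains possible at r2c1. So r2c1=3.
Step 14. [r4c3∈{3}] nothing but 3 survives at r4c3, so r4c3=3.
Step 15. [r6c6∈{1}] r6c6's peers cover all but 1. So r6c6=1.

Answer: 1 6 5 4 2 3 / 3 2 4 1 6 5 / 5 1 2 6 3 4 / 6 4 3 5 1 2 / 4 3 1 2 5 6 / 2 5 6 3 4 1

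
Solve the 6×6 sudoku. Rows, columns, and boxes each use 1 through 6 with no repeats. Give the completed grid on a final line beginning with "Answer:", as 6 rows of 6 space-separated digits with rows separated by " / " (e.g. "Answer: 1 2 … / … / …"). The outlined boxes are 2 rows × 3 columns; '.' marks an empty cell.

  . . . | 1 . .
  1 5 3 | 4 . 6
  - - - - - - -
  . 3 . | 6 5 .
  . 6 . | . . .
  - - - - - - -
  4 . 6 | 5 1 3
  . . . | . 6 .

Step 1. [r3c1∈{2}] only 2 remains possible at r3c1 ⇒ r3c1=2.
Step 2. [r4c5∈{2,3,4}] r4c5 is the only open cell in col 5 admitting 4 ⇒ r4c5=4.
Step 3. [r6c4∈{2}] nothing but 2 survives at r6c4. So r6c4=2.
Step 4. [r1c3∈{2,4}] across col 3, 2 lands solely at r1c3 ⇒ r1c3=2.
Step 5. [r4c1∈{5}] r4c1's peers cover all but 5, so r4c1=5.
Step 6. [r4c3∈{1}] r4c3 is down to just 1 ⇒ r4c3=1.
Step 7. [r3c6∈{1}] r3c6 is down to just 1 ⇒ r3c6=1.
Step 8. [r4c6∈{2}] r4c6 has the single candidate 2 ⇒ r4c6=2.
Step 9. [r6c2∈{1}] only 1 remains possible at r6c2 ⇒ r6c2=1.
Step 10. [r1c6∈{5}] r1c6's peers cover all but 5. So r1c6=5.
Step 11. [r6c1∈{3}] only 3 remains possible at r6c1 ⇒ r6c1=3.
Step 12. [r6c3∈{5}] r6c3 is down to just 5 ⇒ r6c3=5.
Step 13. [r1c1∈{6}] r1c1's peers cover all but 6. So r1c1=6.
Step 14. [r2c5∈{2}] only 2 remains possible at r2c5. So r2c5=2.
Step 15. [r1c2∈{4}] only 4 remains possible at r1c2. So r1c2=4.
Step 16. [r1c5∈{3}] nothing but 3 survives at r1c5, so r1c5=3.
Step 17. [r3c3∈{4}] nothing but 4 survives at r3c3. So r3c3=4.
Step 18. [r5c2∈{2}] nothing but 2 survives at r5c2, so r5c2=2.
Step 19. [r6c6∈{4}] nothing but 4 survives at r6c6. So r6c6=4.
Step 20. [r4c4∈{3}] r4c4 has the single candidate 3, so r4c4=3.

Answer: 6 4 2 1 3 5 / 1 5 3 4 2 6 / 2 3 4 6 5 1 / 5 6 1 3 4 2 / 4 2 6 5 1 3 / 3 1 5 2 6 4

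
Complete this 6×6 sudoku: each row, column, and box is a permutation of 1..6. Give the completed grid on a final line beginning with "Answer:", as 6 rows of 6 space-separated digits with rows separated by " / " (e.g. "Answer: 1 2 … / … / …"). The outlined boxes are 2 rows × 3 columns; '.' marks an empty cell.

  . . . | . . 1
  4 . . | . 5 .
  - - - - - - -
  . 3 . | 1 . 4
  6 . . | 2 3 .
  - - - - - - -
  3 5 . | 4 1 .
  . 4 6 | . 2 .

Step 1. [r2c6∈{2,3,6}] r2c6 is the only open cell in col 6 admitting 2 ⇒ r2c6=2.
Step 2. [r1c2∈{2,6}] r1c2 is the only open cell in col 2 admitting 2, so r1c2=2.
Step 3. [r2c2∈{1,6}] r2c2 is the only open cell in col 2 admitting 6 ⇒ r2c2=6.
Step 4. [r2c4∈{3}] r2c4 has the single candidate 3. So r2c4=3.
Step 5. [r4c6∈{5}] r4c6's peers cover all but 5, so r4c6=5.
Step 6. [r3c1∈{2,5}] across col 1, 2 lands solely at r3c1, so r3c1=2.
Step 7. [r1c3∈{3,5}] across row 1, 3 lands solely at r1c3. So r1c3=3.
Step 8. [r3c5∈{6}] only 6 remains possible at r3c5 ⇒ r3c5=6.
Step 9. [r4c2∈{1}] only 1 remains possible at r4c2, so r4c2=1.
Step 10. [r6c4∈{5}] nothing but 5 survives at r6c4, so r6c4=5.
Step 11. [r6c6∈{3}] r6c6's peers cover all but 3 ⇒ r6c6=3.
Step 12. [r6c1∈{1}] nothing but 1 survives at r6c1 ⇒ r6c1=1.
Step 13. [r2c3∈{1}] nothing but 1 survives at r2c3, so r2c3=1.
Step 14. [r1c1∈{5}] r1c1 is down to just 5. So r1c1=5.
Step 15. [r1c4∈{6}] r1c4's peers cover all but 6, so r1c4=6.
Step 16. [r1c5∈{4}] nothing but 4 survives at r1c5. So r1c5=4.
Step 17. [r4c3∈{4}] r4c3 has the single candidate 4, so r4c3=4.
Step 18. [r5c6∈{6}] only 6 remains possible at r5c6. So r5c6=6.
Step 19. [r5c3∈{2}] only 2 remains possible at r5c3 ⇒ r5c3=2.
Step 20. [r3c3∈{5}] r3c3's peers cover all but 5 ⇒ r3c3=5.

Answer: 5 2 3 6 4 1 / 4 6 1 3 5 2 / 2 3 5 1 6 4 / 6 1 4 2 3 5 / 3 5 2 4 1 6 / 1 4 6 5 2 3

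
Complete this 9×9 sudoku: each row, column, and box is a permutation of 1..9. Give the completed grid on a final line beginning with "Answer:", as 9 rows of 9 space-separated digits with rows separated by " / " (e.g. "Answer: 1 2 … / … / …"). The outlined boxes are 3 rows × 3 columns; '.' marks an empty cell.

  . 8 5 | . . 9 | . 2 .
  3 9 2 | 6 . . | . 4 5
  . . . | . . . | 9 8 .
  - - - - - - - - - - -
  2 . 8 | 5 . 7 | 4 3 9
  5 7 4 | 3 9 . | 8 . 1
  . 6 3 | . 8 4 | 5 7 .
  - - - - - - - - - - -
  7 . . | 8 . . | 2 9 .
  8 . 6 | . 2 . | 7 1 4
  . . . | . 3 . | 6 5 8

Step 1. [r9c6∈{1}] r9c6 has the single candidate 1. So r9c6=1.
Step 2. [r2c5∈{1,7}] in row 2, 7 fits only at r2c5 ⇒ r2c5=7.
Step 3. [r4c2∈{1}] only 1 remains possible at r4c2. So r4c2=1.
Step 4. [r3c2∈{4}] only 4 remains possible at r3c2. So r3c2=4.
Step 5. [r7c5∈{4,5,6}] r7c5 is the only open cell in row 7 admitting 4. So r7c5=4.
Step 6. [r1c5∈{1}] r1c5's peers cover all but 1, so r1c5=1.
Step 7. [r3c6∈{2,3,5}] col 6 places 3 nowhere but r3c6, so r3c6=3.
Step 8. [r1c9∈{3,6,7}] across row 1, 7 lands solely at r1c9, so r1c9=7.
Step 9. [r8c2∈{3,5}] row 8 places 3 nowhere but r8c2. So r8c2=3.
Step 10. [r3c1∈{1,6}] across col 1, 1 lands solely at r3c1. So r3c1=1.
Step 11. [r5c6∈{2,6}] row 5 places 2 nowhere but r5c6 ⇒ r5c6=2.
Step 12. [r9c3∈{9}] only 9 remains possible at r9c3, so r9c3=9.
Step 13. [r8c6∈{5}] nothing but 5 survives at r8c6. So r8c6=5.
Step 14. [r1c1∈{6}] r1c1 is down to just 6, so r1c1=6.
Step 15. [r9c1∈{4}] only 4 remains possible at r9c1 ⇒ r9c1=4.
Step 16. [r3c3∈{7}] r3c3 is down to just 7 ⇒ r3c3=7.
Step 17. [r7c2∈{5}] r7c2's peers cover all but 5. So r7c2=5.
Step 18. [r6c1∈{9}] r6c1's peers cover all but 9. So r6c1=9.
Step 19. [r3c9∈{6}] r3c9's peers cover all but 6 ⇒ r3c9=6.
Step 20. [r1c7∈{3}] r1c7 is down to just 3, so r1c7=3.
Step 21. [r2c7∈{1}] r2c7's peers cover all but 1 ⇒ r2c7=1.
Step 22. [r7c3∈{1}] nothing but 1 survives at r7c3. So r7c3=1.
Step 23. [r1c4∈{4}] only 4 remains possible at r1c4, so r1c4=4.
Step 24. [r2c6∈{8}] r2c6 has the single candidate 8 ⇒ r2c6=8.
Step 25. [r9c4∈{7}] r9c4 has the single candidate 7. So r9c4=7.
Step 26. [r4c5∈{6}] r4c5's peers cover all but 6 ⇒ r4c5=6.
Step 27. [r6c4∈{1}] only 1 remains possible at r6c4. So r6c4=1.
Step 28. [r5c8∈{6}] r5c8's peers cover all but 6 ⇒ r5c8=6.
Step 29. [r7c9∈{3}] only 3 remains possible at r7c9. So r7c9=3.
Step 30. [r3c4∈{2}] r3c4's peers cover all but 2 ⇒ r3c4=2.
Step 31. [r7c6∈{6}] r7c6 is down to just 6 ⇒ r7c6=6.
Step 32. [r6c9∈{2}] r6c9's peers cover all but 2. So r6c9=2.
Step 33. [r9c2∈{2}] nothing but 2 survives at r9c2. So r9c2=2.
Step 34. [r3c5∈{5}] nothing but 5 survives at r3c5, so r3c5=5.
Step 35. [r8c4∈{9}] r8c4 has the single candidate 9. So r8c4=9.

Answer: 6 8 5 4 1 9 3 2 7 / 3 9 2 6 7 8 1 4 5 / 1 4 7 2 5 3 9 8 6 / 2 1 8 5 6 7 4 3 9 / 5 7 4 3 9 2 8 6 1 / 9 6 3 1 8 4 5 7 2 / 7 5 1 8 4 6 2 9 3 / 8 3 6 9 2 5 7 1 4 / 4 2 9 7 3 1 6 5 8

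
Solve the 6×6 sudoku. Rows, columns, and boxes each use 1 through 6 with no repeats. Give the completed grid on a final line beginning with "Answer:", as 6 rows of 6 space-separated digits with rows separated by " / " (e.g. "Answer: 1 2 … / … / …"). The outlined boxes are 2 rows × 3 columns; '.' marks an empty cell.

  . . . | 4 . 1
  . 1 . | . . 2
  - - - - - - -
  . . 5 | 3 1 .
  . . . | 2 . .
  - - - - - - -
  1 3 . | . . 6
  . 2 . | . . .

Step 1. [r4c5∈{4,5,6}] box 4 places 6 nowhere but r4c5, so r4c5=6.
Step 2. [r6c1∈{4,5,6}] in box 5, 5 fits only at r6c1, so r6c1=5.
Step 3. [r4c2∈{4}] only 4 remains possible at r4c2, so r4c2=4.
Step 4. [r2c1∈{3,4,6}] across col 1, 4 lands solely at r2c1 ⇒ r2c1=4.
Step 5. [r1c3∈{2,3,6}] r1c3 is the only open cell in col 3 admitting 2 ⇒ r1c3=2.
Step 6. [r5c5∈{2,4,5}] row 5 places 2 nowhere but r5c5, so r5c5=2.
Step 7. [r6c5∈{3,4}] across col 5, 4 lands solely at r6c5. So r6c5=4.
Step 8. [r2c4∈{5,6}] across col 4, 6 lands solely at r2c4. So r2c4=6.
Step 9. [r2c3∈{3}] nothing but 3 survives at r2c3, so r2c3=3.
Step 10. [r1c1∈{6}] nothing but 6 survives at r1c1 ⇒ r1c1=6.
Step 11. [r1c5∈{3,5}] row 1 places 3 nowhere but r1c5, so r1c5=3.
Step 12. [r5c3∈{4}] r5c3 is down to just 4. So r5c3=4.
Step 13. [r1c2∈{5}] nothing but 5 survives at r1c2. So r1c2=5.
Step 14. [r4c1∈{3}] r4c1 is down to just 3 ⇒ r4c1=3.
Step 15. [r6c6∈{3}] r6c6 has the single candidate 3. So r6c6=3.
Step 16. [r2c5∈{5}] only 5 remains possible at r2c5, so r2c5=5.
Step 17. [r3c1∈{2}] r3c1 has the single candidate 2, so r3c1=2.
Step 18. [r3c2∈{6}] nothing but 6 survives at r3c2. So r3c2=6.
Step 19. [r5c4∈{5}] only 5 remains possible at r5c4. So r5c4=5.
Step 20. [r4c3∈{1}] r4c3 has the single candidate 1 ⇒ r4c3=1.
Step 21. [r4c6∈{5}] r4c6 has the single candidate 5 ⇒ r4c6=5.
Step 22. [r6c4∈{1}] r6c4 is down to just 1, so r6c4=1.
Step 23. [r6c3∈{6}] only 6 remains possible at r6c3 ⇒ r6c3=6.
Step 24. [r3c6∈{4}] only 4 remains possible at r3c6 ⇒ r3c6=4.

Answer: 6 5 2 4 3 1 / 4 1 3 6 5 2 / 2 6 5 3 1 4 / 3 4 1 2 6 5 / 1 3 4 5 2 6 / 5 2 6 1 4 3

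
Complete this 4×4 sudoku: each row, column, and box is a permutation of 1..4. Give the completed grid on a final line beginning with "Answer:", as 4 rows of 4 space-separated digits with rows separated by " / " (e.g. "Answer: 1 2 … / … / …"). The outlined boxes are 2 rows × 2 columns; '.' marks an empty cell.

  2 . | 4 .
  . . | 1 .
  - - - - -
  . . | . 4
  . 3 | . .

Step 1. [r4c3∈{2}] r4c3 has the single candidate 2. So r4c3=2.
Step 2. [r3c1∈{1}] r3c1's peers cover all but 1 ⇒ r3c1=1.
Step 3. [r2c1∈{3,4}] r2c1 is the only open cell in col 1 admitting 3 ⇒ r2c1=3.
Step 4. [r3c2∈{2}] r3c2 is down to just 2, so r3c2=2.
Step 5. [r2c2∈{4}] only 4 remains possible at r2c2. So r2c2=4.
Step 6. [r4c1∈{4}] r4c1 has the single candidate 4, so r4c1=4.
Step 7. [r4c4∈{1}] nothing but 1 survives at r4c4. So r4c4=1.
Step 8. [r1c2∈{1}] only 1 remains possible at r1c2, so r1c2=1.
Step 9. [r2c4∈{2}] only 2 remains possible at r2c4, so r2c4=2.
Step 10. [r3c3∈{3}] only 3 remains possible at r3c3, so r3c3=3.
Step 11. [r1c4∈{3}] r1c4's peers cover all but 3, so r1c4=3.

Answer: 2 1 4 3 / 3 4 1 2 / 1 2 3 4 / 4 3 2 1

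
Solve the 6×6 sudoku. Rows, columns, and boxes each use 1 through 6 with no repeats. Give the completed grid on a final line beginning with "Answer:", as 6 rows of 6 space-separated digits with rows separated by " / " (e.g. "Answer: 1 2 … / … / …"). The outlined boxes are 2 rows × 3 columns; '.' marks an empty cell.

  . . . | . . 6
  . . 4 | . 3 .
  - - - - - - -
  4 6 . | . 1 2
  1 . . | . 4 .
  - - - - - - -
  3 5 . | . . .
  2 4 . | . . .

Step 1. [r1c4∈{1,2,4,5}] row 1 places 4 nowhere but r1c4 ⇒ r1c4=4.
Step 2. [r4c4∈{3,5,6}] r4c4 is the only open cell in row 4 admitting 6 ⇒ r4c4=6.
Step 3. [r1c1∈{5}] r1c1 is down to just 5. So r1c1=5.
Step 4. [r1c5∈{2}] only 2 remains possible at r1c5 ⇒ r1c5=2.
Step 5. [r6c5∈{5,6}] col 5 places 5 nowhere but r6c5, so r6c5=5.
Step 6. [r4c3∈{2,3,5}] in col 3, 2 fits only at r4c3, so r4c3=2.
Step 7. [r4c2∈{3}] nothing but 3 survives at r4c2 ⇒ r4c2=3.
Step 8. [r1c2∈{1}] r1c2 has the single candidate 1 ⇒ r1c2=1.
Step 9. [r6c6∈{1,3}] col 6 places 3 nowhere but r6c6 ⇒ r6c6=3.
Step 10. [r6c4∈{1}] nothing but 1 survives at r6c4 ⇒ r6c4=1.
Step 11. [r2c4∈{5}] r2c4 has the single candidate 5 ⇒ r2c4=5.
Step 12. [r6c3∈{6}] nothing but 6 survives at r6c3, so r6c3=6.
Step 13. [r5c4∈{2}] nothing but 2 survives at r5c4. So r5c4=2.
Step 14. [r3c4∈{3}] r3c4 is down to just 3, so r3c4=3.
Step 15. [r4c6∈{5}] r4c6's peers cover all but 5. So r4c6=5.
Step 16. [r5c5∈{6}] r5c5 has the single candidate 6, so r5c5=6.
Step 17. [r2c1∈{6}] nothing but 6 survives at r2c1, so r2c1=6.
Step 18. [r2c2∈{2}] nothing but 2 survives at r2c2 ⇒ r2c2=2.
Step 19. [r1c3∈{3}] only 3 remains possible at r1c3, so r1c3=3.
Step 20. [r5c3∈{1}] nothing but 1 survives at r5c3. So r5c3=1.
Step 21. [r5c6∈{4}] r5c6 is down to just 4 ⇒ r5c6=4.
Step 22. [r3c3∈{5}] nothing but 5 survives at r3c3 ⇒ r3c3=5.
Step 23. [r2c6∈{1}] r2c6's peers cover all but 1. So r2c6=1.

Answer: 5 1 3 4 2 6 / 6 2 4 5 3 1 / 4 6 5 3 1 2 / 1 3 2 6 4 5 / 3 5 1 2 6 4 / 2 4 6 1 5 3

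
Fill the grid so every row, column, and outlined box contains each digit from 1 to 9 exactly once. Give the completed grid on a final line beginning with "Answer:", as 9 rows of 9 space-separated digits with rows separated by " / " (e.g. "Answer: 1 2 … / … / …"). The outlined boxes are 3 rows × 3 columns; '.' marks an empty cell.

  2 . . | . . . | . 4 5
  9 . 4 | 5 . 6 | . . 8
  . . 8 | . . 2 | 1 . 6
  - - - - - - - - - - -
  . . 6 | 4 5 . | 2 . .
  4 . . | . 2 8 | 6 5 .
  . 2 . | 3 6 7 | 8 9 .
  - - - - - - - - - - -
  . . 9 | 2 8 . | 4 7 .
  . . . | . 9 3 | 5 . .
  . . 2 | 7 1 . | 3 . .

Step 1. [r2c2∈{1,3,7}] 1 has one home in row 2: r2c2 ⇒ r2c2=1.
Step 2. [r7c9∈{1}] r7c9 is down to just 1, so r7c9=1.
Step 3. [r3c8∈{3}] r3c8 has the single candidate 3. So r3c8=3.
Step 4. [r1c2∈{3,6,7}] in row 1, 6 fits only at r1c2 ⇒ r1c2=6.
Step 5. [r7c1∈{3,5,6}] row 7 places 6 nowhere but r7c1 ⇒ r7c1=6.
Step 6. [r4c1∈{1,3,7,8}] r4c1 is the only open cell in col 1 admitting 3. So r4c1=3.
Step 7. [r4c2∈{7,8,9}] row 4 places 8 nowhere but r4c2 ⇒ r4c2=8.
Step 8. [r3c4∈{9}] r3c4's peers cover all but 9. So r3c4=9.
Step 9. [r5c4∈{1}] r5c4's peers cover all but 1. So r5c4=1.
Step 10. [r5c3∈{7}] only 7 remains possible at r5c3. So r5c3=7.
Step 11. [r8c3∈{1}] r8c3 is down to just 1 ⇒ r8c3=1.
Step 12. [r9c8∈{6,8}] 6 has one home in row 9: r9c8 ⇒ r9c8=6.
Step 13. [r2c7∈{7}] r2c7 has the single candidate 7, so r2c7=7.
Step 14. [r9c1∈{5,8}] across row 9, 8 lands solely at r9c1 ⇒ r9c1=8.
Step 15. [r8c2∈{4,7}] 4 has one home in row 8: r8c2, so r8c2=4.
Step 16. [r9c2∈{5}] only 5 remains possible at r9c2, so r9c2=5.
Step 17. [r1c5∈{3,7}] r1c5 is the only open cell in row 1 admitting 7. So r1c5=7.
Step 18. [r3c1∈{5,7}] in row 3, 5 fits only at r3c1 ⇒ r3c1=5.
Step 19. [r2c8∈{2}] r2c8's peers cover all but 2 ⇒ r2c8=2.
Step 20. [r6c9∈{4}] r6c9 is down to just 4, so r6c9=4.
Step 21. [r5c2∈{9}] only 9 remains possible at r5c2. So r5c2=9.
Step 22. [r9c9∈{9}] r9c9 is down to just 9, so r9c9=9.
Step 23. [r6c3∈{5}] only 5 remains possible at r6c3. So r6c3=5.
Step 24. [r8c1∈{7}] r8c1 has the single candidate 7, so r8c1=7.
Step 25. [r4c6∈{9}] r4c6's peers cover all but 9, so r4c6=9.
Step 26. [r4c9∈{7}] r4c9's peers cover all but 7 ⇒ r4c9=7.
Step 27. [r8c8∈{8}] r8c8's peers cover all but 8. So r8c8=8.
Step 28. [r8c9∈{2}] r8c9 has the single candidate 2. So r8c9=2.
Step 29. [r1c3∈{3}] nothing but 3 survives at r1c3. So r1c3=3.
Step 30. [r1c7∈{9}] r1c7 is down to just 9. So r1c7=9.
Step 31. [r7c6∈{5}] r7c6's peers cover all but 5 ⇒ r7c6=5.
Step 32. [r6c1∈{1}] r6c1 has the single candidate 1. So r6c1=1.
Step 33. [r3c5∈{4}] r3c5 is down to just 4, so r3c5=4.
Step 34. [r3c2∈{7}] r3c2 is down to just 7. So r3c2=7.
Step 35. [r5c9∈{3}] r5c9 is down to just 3 ⇒ r5c9=3.
Step 36. [r2c5∈{3}] nothing but 3 survives at r2c5 ⇒ r2c5=3.
Step 37. [r9c6∈{4}] r9c6's peers cover all but 4, so r9c6=4.
Step 38. [r8c4∈{6}] r8c4 is down to just 6, so r8c4=6.
Step 39. [r4c8∈{1}] only 1 remains possible at r4c8 ⇒ r4c8=1.
Step 40. [r1c4∈{8}] r1c4 is down to just 8. So r1c4=8.
Step 41. [r7c2∈{3}] only 3 remains possible at r7c2. So r7c2=3.
Step 42. [r1c6∈{1}] r1c6 is down to just 1 ⇒ r1c6=1.

Answer: 2 6 3 8 7 1 9 4 5 / 9 1 4 5 3 6 7 2 8 / 5 7 8 9 4 2 1 3 6 / 3 8 6 4 5 9 2 1 7 / 4 9 7 1 2 8 6 5 3 / 1 2 5 3 6 7 8 9 4 / 6 3 9 2 8 5 4 7 1 / 7 4 1 6 9 3 5 8 2 / 8 5 2 7 1 4 3 6 9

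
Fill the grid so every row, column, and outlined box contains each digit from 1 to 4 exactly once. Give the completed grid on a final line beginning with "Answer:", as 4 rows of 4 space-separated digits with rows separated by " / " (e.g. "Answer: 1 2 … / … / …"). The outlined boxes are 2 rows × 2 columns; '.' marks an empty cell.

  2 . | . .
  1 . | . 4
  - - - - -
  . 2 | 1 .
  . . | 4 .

Step 1. [r3c4∈{3}] r3c4 has the single candidate 3 ⇒ r3c4=3.
Step 2. [r2c2∈{3}] r2c2 has the single candidate 3 ⇒ r2c2=3.
Step 3. [r4c4∈{2}] r4c4's peers cover all but 2, so r4c4=2.
Step 4. [r4c2∈{1}] only 1 remains possible at r4c2 ⇒ r4c2=1.
Step 5. [r1c3∈{3}] r1c3 has the single candidate 3 ⇒ r1c3=3.
Step 6. [r4c1∈{3}] nothing but 3 survives at r4c1 ⇒ r4c1=3.
Step 7. [r3c1∈{4}] r3c1's peers cover all but 4, so r3c1=4.
Step 8. [r1c2∈{4}] only 4 remains possible at r1c2 ⇒ r1c2=4.
Step 9. [r2c3∈{2}] r2c3's peers cover all but 2, so r2c3=2.
Step 10. [r1c4∈{1}] r1c4 is down to just 1, so r1c4=1.

Answer: 2 4 3 1 / 1 3 2 4 / 4 2 1 3 / 3 1 4 2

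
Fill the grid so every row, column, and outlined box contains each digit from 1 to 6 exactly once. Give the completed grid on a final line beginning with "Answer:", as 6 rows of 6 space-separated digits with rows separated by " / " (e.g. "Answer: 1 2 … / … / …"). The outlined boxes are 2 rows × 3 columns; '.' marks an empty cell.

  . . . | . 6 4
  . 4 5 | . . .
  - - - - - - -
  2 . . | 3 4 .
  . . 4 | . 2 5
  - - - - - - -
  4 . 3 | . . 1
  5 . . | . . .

Step 1. [r4c4∈{1,6}] across box 4, 1 lands solely at r4c4, so r4c4=1.
Step 2. [r2c4∈{2}] r2c4 has the single candidate 2 ⇒ r2c4=2.
Step 3. [r5c2∈{2,6}] row 5 places 2 nowhere but r5c2. So r5c2=2.
Step 4. [r2c1∈{1,3,6}] r2c1 is the only open cell in row 2 admitting 6, so r2c1=6.
Step 5. [r4c2∈{3,6}] in row 4, 6 fits only at r4c2. So r4c2=6.
Step 6. [r5c4∈{5,6}] row 5 places 6 nowhere but r5c4, so r5c4=6.
Step 7. [r3c3∈{1}] nothing but 1 survives at r3c3 ⇒ r3c3=1.
Step 8. [r2c6∈{3}] r2c6 has the single candidate 3. So r2c6=3.
Step 9. [r1c1∈{1,3}] 1 has one home in col 1: r1c1, so r1c1=1.
Step 10. [r6c3∈{6}] r6c3's peers cover all but 6, so r6c3=6.
Step 11. [r4c1∈{3}] r4c1 is down to just 3. So r4c1=3.
Step 12. [r6c4∈{4}] nothing but 4 survives at r6c4 ⇒ r6c4=4.
Step 13. [r2c5∈{1}] nothing but 1 survives at r2c5, so r2c5=1.
Step 14. [r1c3∈{2}] r1c3 is down to just 2, so r1c3=2.
Step 15. [r3c6∈{6}] r3c6 has the single candidate 6, so r3c6=6.
Step 16. [r1c4∈{5}] r1c4 is down to just 5, so r1c4=5.
Step 17. [r6c6∈{2}] nothing but 2 survives at r6c6 ⇒ r6c6=2.
Step 18. [r5c5∈{5}] r5c5 is down to just 5. So r5c5=5.
Step 19. [r6c5∈{3}] r6c5's peers cover all but 3 ⇒ r6c5=3.
Step 20. [r3c2∈{5}] only 5 remains possible at r3c2, so r3c2=5.
Step 21. [r1c2∈{3}] r1c2 has the single candidate 3 ⇒ r1c2=3.
Step 22. [r6c2∈{1}] r6c2 has the single candidate 1 ⇒ r6c2=1.

Answer: 1 3 2 5 6 4 / 6 4 5 2 1 3 / 2 5 1 3 4 6 / 3 6 4 1 2 5 / 4 2 3 6 5 1 / 5 1 6 4 3 2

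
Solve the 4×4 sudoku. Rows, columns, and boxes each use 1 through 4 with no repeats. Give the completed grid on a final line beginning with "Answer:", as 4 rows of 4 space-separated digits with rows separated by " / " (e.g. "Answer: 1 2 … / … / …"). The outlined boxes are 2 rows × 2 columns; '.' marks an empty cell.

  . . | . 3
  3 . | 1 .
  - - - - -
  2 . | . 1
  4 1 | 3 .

Step 1. [r2c4∈{2,4}] across col 4, 4 lands solely at r2c4, so r2c4=4.
Step 2. [r2c2∈{2}] nothing but 2 survives at r2c2. So r2c2=2.
Step 3. [r3c2∈{3}] only 3 remains possible at r3c2, so r3c2=3.
Step 4. [r1c1∈{1}] nothing but 1 survives at r1c1 ⇒ r1c1=1.
Step 5. [r3c3∈{4}] only 4 remains possible at r3c3. So r3c3=4.
Step 6. [r1c2∈{4}] r1c2 has the single candidate 4, so r1c2=4.
Step 7. [r1c3∈{2}] r1c3 has the single candidate 2, so r1c3=2.
Step 8. [r4c4∈{2}] only 2 remains possible at r4c4, so r4c4=2.

Answer: 1 4 2 3 / 3 2 1 4 / 2 3 4 1 / 4 1 3 2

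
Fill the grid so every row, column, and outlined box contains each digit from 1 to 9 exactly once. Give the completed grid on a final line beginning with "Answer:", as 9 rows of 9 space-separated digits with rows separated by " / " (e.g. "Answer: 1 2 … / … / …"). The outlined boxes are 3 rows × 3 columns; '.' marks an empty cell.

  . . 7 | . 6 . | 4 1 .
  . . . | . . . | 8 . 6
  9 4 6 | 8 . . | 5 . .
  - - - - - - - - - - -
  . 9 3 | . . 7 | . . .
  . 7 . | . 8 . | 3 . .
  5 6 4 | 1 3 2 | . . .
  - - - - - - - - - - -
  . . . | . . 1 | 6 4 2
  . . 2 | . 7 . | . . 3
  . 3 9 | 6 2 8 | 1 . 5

Step 1. [r4c1∈{1,2,8}] box 4 places 8 nowhere but r4c1. So r4c1=8.
Step 2. [r2c4∈{2,3,4,5,7,9}] 7 has one home in col 4: r2c4, so r2c4=7.
Step 3. [r1c9∈{9}] r1c9 has the single candidate 9, so r1c9=9.
Step 4. [r3c8∈{2,3,7}] 2 has one home in row 3: r3c8. So r3c8=2.
Step 5. [r5c6∈{4,5,6,9}] r5c6 is the only open cell in col 6 admitting 6, so r5c6=6.
Step 6. [r5c4∈{4,5,9}] in box 5, 9 fits only at r5c4. So r5c4=9.
Step 7. [r1c4∈{2,3,5}] across col 4, 2 lands solely at r1c4. So r1c4=2.
Step 8. [r2c2∈{1,2,5}] in col 2, 2 fits only at r2c2 ⇒ r2c2=2.
Step 9. [r5c3∈{1}] r5c3's peers cover all but 1 ⇒ r5c3=1.
Step 10. [r2c3∈{5}] r2c3 has the single candidate 5, so r2c3=5.
Step 11. [r8c7∈{9}] nothing but 9 survives at r8c7, so r8c7=9.
Step 12. [r8c2∈{1,5,8}] across col 2, 1 lands solely at r8c2, so r8c2=1.
Step 13. [r2c6∈{3,4,9}] in col 6, 9 fits only at r2c6. So r2c6=9.
Step 14. [r7c2∈{5,8}] col 2 places 5 nowhere but r7c2, so r7c2=5.
Step 15. [r4c5∈{4,5}] across col 5, 5 lands solely at r4c5 ⇒ r4c5=5.
Step 16. [r8c6∈{4,5}] in col 6, 4 fits only at r8c6, so r8c6=4.
Step 17. [r2c1∈{1,3}] r2c1 is the only open cell in col 1 admitting 1 ⇒ r2c1=1.
Step 18. [r6c8∈{7,8,9}] r6c8 is the only open cell in row 6 admitting 9, so r6c8=9.
Step 19. [r5c9∈{4}] nothing but 4 survives at r5c9, so r5c9=4.
Step 20. [r9c8∈{7}] r9c8 is down to just 7. So r9c8=7.
Step 21. [r3c9∈{7}] r3c9 has the single candidate 7, so r3c9=7.
Step 22. [r3c6∈{3}] r3c6's peers cover all but 3 ⇒ r3c6=3.
Step 23. [r5c8∈{5}] r5c8 is down to just 5, so r5c8=5.
Step 24. [r8c1∈{6}] r8c1 is down to just 6. So r8c1=6.
Step 25. [r1c2∈{8}] nothing but 8 survives at r1c2 ⇒ r1c2=8.
Step 26. [r1c1∈{3}] r1c1's peers cover all but 3 ⇒ r1c1=3.
Step 27. [r8c4∈{5}] nothing but 5 survives at r8c4, so r8c4=5.
Step 28. [r6c7∈{7}] r6c7 is down to just 7, so r6c7=7.
Step 29. [r8c8∈{8}] only 8 remains possible at r8c8, so r8c8=8.
Step 30. [r9c1∈{4}] nothing but 4 survives at r9c1. So r9c1=4.
Step 31. [r7c4∈{3}] r7c4 has the single candidate 3 ⇒ r7c4=3.
Step 32. [r2c8∈{3}] r2c8 has the single candidate 3. So r2c8=3.
Step 33. [r4c4∈{4}] r4c4 has the single candidate 4, so r4c4=4.
Step 34. [r7c3∈{8}] nothing but 8 survives at r7c3. So r7c3=8.
Step 35. [r2c5∈{4}] r2c5 has the single candidate 4, so r2c5=4.
Step 36. [r6c9∈{8}] only 8 remains possible at r6c9. So r6c9=8.
Step 37. [r1c6∈{5}] r1c6 is down to just 5 ⇒ r1c6=5.
Step 38. [r7c1∈{7}] r7c1 is down to just 7. So r7c1=7.
Step 39. [r4c8∈{6}] r4c8's peers cover all but 6, so r4c8=6.
Step 40. [r5c1∈{2}] r5c1 has the single candidate 2 ⇒ r5c1=2.
Step 41. [r7c5∈{9}] nothing but 9 survives at r7c5 ⇒ r7c5=9.
Step 42. [r4c9∈{1}] nothing but 1 survives at r4c9 ⇒ r4c9=1.
Step 43. [r3c5∈{1}] r3c5's peers cover all but 1, so r3c5=1.
Step 44. [r4c7∈{2}] r4c7 is down to just 2, so r4c7=2.

Answer: 3 8 7 2 6 5 4 1 9 / 1 2 5 7 4 9 8 3 6 / 9 4 6 8 1 3 5 2 7 / 8 9 3 4 5 7 2 6 1 / 2 7 1 9 8 6 3 5 4 / 5 6 4 1 3 2 7 9 8 / 7 5 8 3 9 1 6 4 2 / 6 1 2 5 7 4 9 8 3 / 4 3 9 6 2 8 1 7 5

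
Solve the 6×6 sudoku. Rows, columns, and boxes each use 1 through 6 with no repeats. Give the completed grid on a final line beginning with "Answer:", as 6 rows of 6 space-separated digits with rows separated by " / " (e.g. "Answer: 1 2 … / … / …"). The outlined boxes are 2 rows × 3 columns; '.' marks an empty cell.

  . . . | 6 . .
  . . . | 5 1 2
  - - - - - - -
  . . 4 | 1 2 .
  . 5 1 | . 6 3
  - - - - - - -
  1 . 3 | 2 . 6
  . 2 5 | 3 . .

Step 1. [r6c5∈{4}] r6c5 has the single candidate 4 ⇒ r6c5=4.
Step 2. [r1c1∈{2,3,4,5}] in row 1, 5 fits only at r1c1. So r1c1=5.
Step 3. [r2c1∈{3,4,6}] across col 1, 4 lands solely at r2c1, so r2c1=4.
Step 4. [r2c2∈{3,6}] r2c2 is the only open cell in row 2 admitting 3 ⇒ r2c2=3.
Step 5. [r3c1∈{3,6}] across row 3, 3 lands solely at r3c1. So r3c1=3.
Step 6. [r4c1∈{2}] r4c1 is down to just 2, so r4c1=2.
Step 7. [r2c3∈{6}] r2c3 is down to just 6 ⇒ r2c3=6.
Step 8. [r1c5∈{3}] only 3 remains possible at r1c5, so r1c5=3.
Step 9. [r6c6∈{1}] r6c6 has the single candidate 1. So r6c6=1.
Step 10. [r3c2∈{6}] r3c2's peers cover all but 6, so r3c2=6.
Step 11. [r1c3∈{2}] r1c3 has the single candidate 2 ⇒ r1c3=2.
Step 12. [r3c6∈{5}] r3c6 has the single candidate 5 ⇒ r3c6=5.
Step 13. [r1c2∈{1}] r1c2 is down to just 1 ⇒ r1c2=1.
Step 14. [r5c5∈{5}] r5c5 is down to just 5. So r5c5=5.
Step 15. [r6c1∈{6}] r6c1 has the single candidate 6, so r6c1=6.
Step 16. [r5c2∈{4}] r5c2's peers cover all but 4 ⇒ r5c2=4.
Step 17. [r1c6∈{4}] nothing but 4 survives at r1c6 ⇒ r1c6=4.
Step 18. [r4c4∈{4}] r4c4 is down to just 4, so r4c4=4.

Answer: 5 1 2 6 3 4 / 4 3 6 5 1 2 / 3 6 4 1 2 5 / 2 5 1 4 6 3 / 1 4 3 2 5 6 / 6 2 5 3 4 1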